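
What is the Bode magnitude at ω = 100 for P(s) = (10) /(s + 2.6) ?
Substitute s = j*100: P(j100) = 0.00259824 - 0.0999324j.
|P(j100)| = sqrt(Re² + Im²) = 0.09997.
20*log₁₀(0.09997) = -20.00 dB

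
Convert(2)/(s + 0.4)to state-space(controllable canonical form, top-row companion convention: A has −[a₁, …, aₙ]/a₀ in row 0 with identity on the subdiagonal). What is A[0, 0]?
Reachable canonical form for den = s + 0.4: top row of A = -[a₁,a₂,...,aₙ]/a₀, ones on the subdiagonal, zeros elsewhere.
A = [[-0.4]].
A[0,0] = -0.4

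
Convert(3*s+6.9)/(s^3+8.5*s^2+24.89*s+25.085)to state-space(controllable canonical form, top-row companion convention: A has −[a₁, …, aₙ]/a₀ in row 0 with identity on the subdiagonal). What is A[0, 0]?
Reachable canonical form for den = s^3 + 8.5*s^2 + 24.89*s + 25.085: top row of A = -[a₁,a₂,...,aₙ]/a₀, ones on the subdiagonal, zeros elsewhere.
A = [[-8.5, -24.89, -25.085], [1, 0, 0], [0, 1, 0]].
A[0,0] = -8.5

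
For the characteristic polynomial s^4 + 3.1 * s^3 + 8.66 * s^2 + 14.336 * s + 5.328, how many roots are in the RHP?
s^4 + 3.1*s^3 + 8.66*s^2 + 14.336*s + 5.328 = (s + 0.5)(s + 1.8)(s^2 + 0.8*s + 5.92). Poles: -0.4 + 2.4j, -0.4 - 2.4j, -0.5, -1.8. RHP poles (Re>0): 0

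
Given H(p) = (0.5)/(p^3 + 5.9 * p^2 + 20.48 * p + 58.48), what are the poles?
Set denominator = 0: p^3 + 5.9*p^2 + 20.48*p + 58.48 = (p + 4.3)(p^2 + 1.6*p + 13.6) = 0 → Poles: -0.8 + 3.6j, -0.8 - 3.6j, -4.3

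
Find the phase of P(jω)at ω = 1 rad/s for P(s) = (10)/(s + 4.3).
Substitute s = j*1: P(j1) = 2.20626 - 0.513084j.
∠P(j1) = atan2(Im, Re) = atan2(-0.513084, 2.20626) = -13.09°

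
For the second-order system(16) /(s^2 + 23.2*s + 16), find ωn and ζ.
Standard form: ωn²/(s²+2ζωn·s+ωn²).
const=16=ωn² → ωn=4, s coeff=23.2=2ζωn → ζ=2.9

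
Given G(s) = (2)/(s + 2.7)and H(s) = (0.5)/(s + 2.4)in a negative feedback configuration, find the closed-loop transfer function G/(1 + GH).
Closed-loop T = G/(1+GH).
Numerator: G_num * H_den = 2*s + 4.8.
Denominator: G_den * H_den + G_num * H_num = (s^2 + 5.1*s + 6.48) + (1) = s^2 + 5.1*s + 7.48.
T(s) = (2*s + 4.8)/(s^2 + 5.1*s + 7.48)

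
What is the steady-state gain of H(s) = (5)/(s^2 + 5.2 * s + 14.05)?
DC gain = H(0) = num(0)/den(0) = 5/14.05 = 0.3559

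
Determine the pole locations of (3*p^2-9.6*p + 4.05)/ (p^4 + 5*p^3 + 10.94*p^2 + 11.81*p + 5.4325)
Set denominator = 0: p^4 + 5*p^3 + 10.94*p^2 + 11.81*p + 5.4325 = (p^2 + 2.6*p + 2.05)(p^2 + 2.4*p + 2.65) = 0 → Poles: -1.2 + 1.1j, -1.2 - 1.1j, -1.3 + 0.6j, -1.3 - 0.6j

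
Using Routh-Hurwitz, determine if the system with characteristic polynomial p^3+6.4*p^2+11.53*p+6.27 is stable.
Routh array:
p^3: [1, 11.53]; p^2: [6.4, 6.27]; p^1: [10.5503]; p^0: [6.27]
First column: [1, 6.4, 10.5503, 6.27]. Sign changes = 0.
Yes, stable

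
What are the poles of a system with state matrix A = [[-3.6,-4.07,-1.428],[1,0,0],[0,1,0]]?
Eigenvalues solve det(λI - A) = 0.
Characteristic polynomial: λ^3 + 3.6*λ^2 + 4.07*λ + 1.428 = 0.
Factor: (λ + 0.7)(λ + 1.2)(λ + 1.7) = 0.
Roots: -0.7, -1.2, -1.7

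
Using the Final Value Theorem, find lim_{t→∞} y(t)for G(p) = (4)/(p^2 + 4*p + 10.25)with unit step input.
FVT: lim_{t→∞} y(t) = lim_{p→0} p*Y(p) where Y(p) = G(p)/p.
= lim_{p→0} G(p) = G(0) = num(0)/den(0) = 4/10.25 = 0.3902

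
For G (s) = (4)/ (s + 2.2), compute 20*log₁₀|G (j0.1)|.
Substitute s = j*0.1: G(j0.1) = 1.81443 - 0.0824742j.
|G(j0.1)| = sqrt(Re² + Im²) = 1.816.
20*log₁₀(1.816) = 5.18 dB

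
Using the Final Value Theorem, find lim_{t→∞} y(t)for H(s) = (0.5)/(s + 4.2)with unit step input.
FVT: lim_{t→∞} y(t) = lim_{s→0} s*Y(s) where Y(s) = H(s)/s.
= lim_{s→0} H(s) = H(0) = num(0)/den(0) = 0.5/4.2 = 0.119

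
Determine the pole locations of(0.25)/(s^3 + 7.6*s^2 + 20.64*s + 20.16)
Set denominator = 0: s^3 + 7.6*s^2 + 20.64*s + 20.16 = (s + 2.8)(s^2 + 4.8*s + 7.2) = 0 → Poles: -2.4 + 1.2j, -2.4 - 1.2j, -2.8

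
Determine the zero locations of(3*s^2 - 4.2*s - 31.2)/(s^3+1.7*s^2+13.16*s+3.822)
Set numerator = 0: 3*s^2 - 4.2*s - 31.2 = 3*(s - 4)(s + 2.6) = 0 → Zeros: -2.6, 4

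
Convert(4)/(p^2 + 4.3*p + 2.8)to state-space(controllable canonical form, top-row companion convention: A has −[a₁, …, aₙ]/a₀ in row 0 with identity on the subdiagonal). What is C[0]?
Reachable canonical form: C = numerator coefficients (right-aligned, zero-padded to length n).
num = 4, C = [[0, 4]].
C[0] = 0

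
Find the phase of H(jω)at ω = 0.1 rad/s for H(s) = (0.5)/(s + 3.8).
Substitute s = j*0.1: H(j0.1) = 0.131488 - 0.00346021j.
∠H(j0.1) = atan2(Im, Re) = atan2(-0.00346021, 0.131488) = -1.51°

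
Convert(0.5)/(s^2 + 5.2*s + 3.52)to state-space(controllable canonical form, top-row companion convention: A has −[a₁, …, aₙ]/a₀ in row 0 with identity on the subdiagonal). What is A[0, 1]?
Reachable canonical form for den = s^2 + 5.2*s + 3.52: top row of A = -[a₁,a₂,...,aₙ]/a₀, ones on the subdiagonal, zeros elsewhere.
A = [[-5.2, -3.52], [1, 0]].
A[0,1] = -3.52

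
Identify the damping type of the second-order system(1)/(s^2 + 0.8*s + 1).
Standard form: ωn²/(s²+2ζωn·s+ωn²) gives ωn=1, ζ=0.4.
Underdamped (ζ = 0.4 < 1)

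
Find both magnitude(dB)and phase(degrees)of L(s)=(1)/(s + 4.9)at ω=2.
Substitute s = j*2: L(j2) = 0.174938 - 0.0714031j.
|L| = 20*log₁₀(sqrt(Re²+Im²)) = -14.47 dB.
∠L = atan2(Im, Re) = -22.20°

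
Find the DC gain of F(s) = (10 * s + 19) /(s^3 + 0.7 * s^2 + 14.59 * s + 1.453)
DC gain = F(0) = num(0)/den(0) = 19/1.453 = 13.08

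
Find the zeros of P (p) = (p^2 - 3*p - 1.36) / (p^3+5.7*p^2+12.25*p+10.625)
Set numerator = 0: p^2 - 3*p - 1.36 = (p - 3.4)(p + 0.4) = 0 → Zeros: -0.4, 3.4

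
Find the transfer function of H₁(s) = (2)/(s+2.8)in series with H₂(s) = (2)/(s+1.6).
Series: H = H₁ · H₂ = (n₁·n₂)/(d₁·d₂).
Num: n₁·n₂ = 4. Den: d₁·d₂ = s^2 + 4.4*s + 4.48.
H(s) = (4)/(s^2 + 4.4*s + 4.48)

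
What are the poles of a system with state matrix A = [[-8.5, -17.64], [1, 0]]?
Eigenvalues solve det(λI - A) = 0.
Characteristic polynomial: λ^2 + 8.5*λ + 17.64 = 0.
Factor: (λ + 4.9)(λ + 3.6) = 0.
Roots: -3.6, -4.9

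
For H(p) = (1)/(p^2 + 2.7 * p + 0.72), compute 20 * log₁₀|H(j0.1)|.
Substitute p = j*0.1: H(j0.1) = 1.2305 - 0.467938j.
|H(j0.1)| = sqrt(Re² + Im²) = 1.316.
20*log₁₀(1.316) = 2.39 dB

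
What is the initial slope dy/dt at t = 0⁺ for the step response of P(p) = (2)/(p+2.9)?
IVT: y'(0⁺) = lim_{p→∞} p²·Y(p) = lim_{p→∞} p·P(p).
deg(num) = 0, deg(den) = 1, relative degree = 1, so p·P(p) → (leading num)/(leading den) = 2/1 = 2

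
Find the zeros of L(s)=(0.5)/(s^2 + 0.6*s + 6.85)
Numerator is a nonzero constant (0.5) → Zeros: none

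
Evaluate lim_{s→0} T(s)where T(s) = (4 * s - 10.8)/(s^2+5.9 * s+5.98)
DC gain = T(0) = num(0)/den(0) = -10.8/5.98 = -1.806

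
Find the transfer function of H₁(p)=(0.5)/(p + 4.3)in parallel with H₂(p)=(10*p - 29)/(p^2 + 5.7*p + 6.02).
Parallel: H = H₁ + H₂ = (n₁·d₂ + n₂·d₁)/(d₁·d₂).
n₁·d₂ = 0.5*p^2 + 2.85*p + 3.01. n₂·d₁ = 10*p^2 + 14*p - 124.7. Sum = 10.5*p^2 + 16.85*p - 121.69. d₁·d₂ = p^3 + 10*p^2 + 30.53*p + 25.886.
H(p) = (10.5*p^2 + 16.85*p - 121.69)/(p^3 + 10*p^2 + 30.53*p + 25.886)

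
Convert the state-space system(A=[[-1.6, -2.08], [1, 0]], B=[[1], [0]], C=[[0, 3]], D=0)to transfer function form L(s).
L(s) = C(sI - A)⁻¹B + D.
Characteristic polynomial det(sI - A) = s^2 + 1.6*s + 2.08.
Numerator from C·adj(sI-A)·B + D·det(sI-A) = 3.
L(s) = (3)/(s^2 + 1.6*s + 2.08)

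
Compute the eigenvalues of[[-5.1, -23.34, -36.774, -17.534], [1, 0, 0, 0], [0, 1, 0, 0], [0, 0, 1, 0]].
Eigenvalues solve det(λI - A) = 0.
Characteristic polynomial: λ^4 + 5.1*λ^3 + 23.34*λ^2 + 36.774*λ + 17.534 = 0.
Factor: (λ + 1)(λ + 1.1)(λ^2 + 3*λ + 15.94) = 0.
Roots: -1, -1.1, -1.5 + 3.7j, -1.5 - 3.7j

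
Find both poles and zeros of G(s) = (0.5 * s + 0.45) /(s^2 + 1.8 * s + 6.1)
Set denominator = 0: s^2 + 1.8*s + 6.1 = 0 → Poles: -0.9 + 2.3j, -0.9 - 2.3j
Set numerator = 0: 0.5*s + 0.45 = 0 → Zeros: -0.9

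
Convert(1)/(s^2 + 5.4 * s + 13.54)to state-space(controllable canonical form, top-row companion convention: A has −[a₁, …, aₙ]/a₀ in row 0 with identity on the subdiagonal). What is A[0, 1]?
Reachable canonical form for den = s^2 + 5.4*s + 13.54: top row of A = -[a₁,a₂,...,aₙ]/a₀, ones on the subdiagonal, zeros elsewhere.
A = [[-5.4, -13.54], [1, 0]].
A[0,1] = -13.54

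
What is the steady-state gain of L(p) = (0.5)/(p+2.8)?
DC gain = L(0) = num(0)/den(0) = 0.5/2.8 = 0.1786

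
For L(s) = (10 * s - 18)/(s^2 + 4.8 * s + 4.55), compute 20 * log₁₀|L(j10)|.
Substitute s = j*10: L(j10) = 0.571027 - 0.76051j.
|L(j10)| = sqrt(Re² + Im²) = 0.951.
20*log₁₀(0.951) = -0.44 dB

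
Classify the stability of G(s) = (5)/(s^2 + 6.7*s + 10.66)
Denominator: s^2 + 6.7*s + 10.66 = (s + 2.6)(s + 4.1). Poles: -2.6, -4.1. Stable (all poles in LHP)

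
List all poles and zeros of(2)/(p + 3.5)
Set denominator = 0: p + 3.5 = 0 → Poles: -3.5
Numerator is a nonzero constant (2) → Zeros: none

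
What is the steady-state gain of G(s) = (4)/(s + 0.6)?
DC gain = G(0) = num(0)/den(0) = 4/0.6 = 6.667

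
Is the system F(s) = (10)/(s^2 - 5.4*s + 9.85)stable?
Denominator: s^2 - 5.4*s + 9.85. Poles: 2.7 + 1.6j, 2.7 - 1.6j. All Re(p)<0: No (unstable)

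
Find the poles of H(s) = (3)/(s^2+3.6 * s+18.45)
Set denominator = 0: s^2 + 3.6*s + 18.45 = 0 → Poles: -1.8 + 3.9j, -1.8 - 3.9j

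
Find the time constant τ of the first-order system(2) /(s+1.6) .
First-order system: τ = -1/pole. Pole = -1.6. τ = -1/(-1.6) = 0.625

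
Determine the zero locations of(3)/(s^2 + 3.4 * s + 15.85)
Numerator is a nonzero constant (3) → Zeros: none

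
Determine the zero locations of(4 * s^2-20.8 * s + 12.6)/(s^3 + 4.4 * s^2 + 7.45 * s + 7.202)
Set numerator = 0: 4*s^2 - 20.8*s + 12.6 = 4*(s - 0.7)(s - 4.5) = 0 → Zeros: 0.7, 4.5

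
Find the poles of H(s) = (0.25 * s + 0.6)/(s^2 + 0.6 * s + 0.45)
Set denominator = 0: s^2 + 0.6*s + 0.45 = 0 → Poles: -0.3 + 0.6j, -0.3 - 0.6j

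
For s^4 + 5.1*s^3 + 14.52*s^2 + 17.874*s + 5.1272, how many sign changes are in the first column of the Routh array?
Routh array:
s^4: [1, 14.52, 5.1272]; s^3: [5.1, 17.874]; s^2: [11.0153, 5.1272]; s^1: [15.5001]; s^0: [5.1272]
First column: [1, 5.1, 11.0153, 15.5001, 5.1272]. Sign changes = 0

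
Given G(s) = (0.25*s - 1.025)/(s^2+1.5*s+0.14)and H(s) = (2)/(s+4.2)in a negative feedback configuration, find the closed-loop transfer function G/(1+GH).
Closed-loop T = G/(1+GH).
Numerator: G_num * H_den = 0.25*s^2 + 0.025*s - 4.305.
Denominator: G_den * H_den + G_num * H_num = (s^3 + 5.7*s^2 + 6.44*s + 0.588) + (0.5*s - 2.05) = s^3 + 5.7*s^2 + 6.94*s - 1.462.
T(s) = (0.25*s^2 + 0.025*s - 4.305)/(s^3 + 5.7*s^2 + 6.94*s - 1.462)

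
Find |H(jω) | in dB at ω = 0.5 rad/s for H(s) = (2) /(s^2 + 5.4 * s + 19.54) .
Substitute s = j*0.5: H(j0.5) = 0.101688 - 0.0142332j.
|H(j0.5)| = sqrt(Re² + Im²) = 0.1027.
20*log₁₀(0.1027) = -19.77 dB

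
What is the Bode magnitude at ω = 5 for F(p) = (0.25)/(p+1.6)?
Substitute p = j*5: F(j5) = 0.0145138 - 0.0453556j.
|F(j5)| = sqrt(Re² + Im²) = 0.04762.
20*log₁₀(0.04762) = -26.44 dB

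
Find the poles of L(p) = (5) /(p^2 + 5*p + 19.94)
Set denominator = 0: p^2 + 5*p + 19.94 = 0 → Poles: -2.5 + 3.7j, -2.5 - 3.7j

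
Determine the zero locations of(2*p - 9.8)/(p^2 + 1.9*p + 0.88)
Set numerator = 0: 2*p - 9.8 = 0 → Zeros: 4.9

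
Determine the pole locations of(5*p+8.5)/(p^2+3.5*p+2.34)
Set denominator = 0: p^2 + 3.5*p + 2.34 = (p + 0.9)(p + 2.6) = 0 → Poles: -0.9, -2.6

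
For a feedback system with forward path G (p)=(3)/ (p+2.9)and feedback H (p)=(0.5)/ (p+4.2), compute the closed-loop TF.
Closed-loop T = G/(1+GH).
Numerator: G_num * H_den = 3*p + 12.6.
Denominator: G_den * H_den + G_num * H_num = (p^2 + 7.1*p + 12.18) + (1.5) = p^2 + 7.1*p + 13.68.
T(p) = (3*p + 12.6)/(p^2 + 7.1*p + 13.68)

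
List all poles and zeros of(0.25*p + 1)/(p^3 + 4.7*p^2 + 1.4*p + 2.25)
Set denominator = 0: p^3 + 4.7*p^2 + 1.4*p + 2.25 = (p + 4.5)(p^2 + 0.2*p + 0.5) = 0 → Poles: -0.1 + 0.7j, -0.1 - 0.7j, -4.5
Set numerator = 0: 0.25*p + 1 = 0 → Zeros: -4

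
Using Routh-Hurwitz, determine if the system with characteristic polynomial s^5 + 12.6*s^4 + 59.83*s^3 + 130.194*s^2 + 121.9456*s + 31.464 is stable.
Routh array:
s^5: [1, 59.83, 121.9456]; s^4: [12.6, 130.194, 31.464]; s^3: [49.4971, 119.448]; s^2: [99.7872, 31.464]; s^1: [103.841]; s^0: [31.464]
First column: [1, 12.6, 49.4971, 99.7872, 103.841, 31.464]. Sign changes = 0.
Yes, stable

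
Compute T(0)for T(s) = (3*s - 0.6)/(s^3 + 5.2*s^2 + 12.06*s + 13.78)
DC gain = T(0) = num(0)/den(0) = -0.6/13.78 = -0.04354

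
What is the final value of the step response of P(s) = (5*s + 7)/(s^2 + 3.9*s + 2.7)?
FVT: lim_{t→∞} y(t) = lim_{s→0} s*Y(s) where Y(s) = P(s)/s.
= lim_{s→0} P(s) = P(0) = num(0)/den(0) = 7/2.7 = 2.593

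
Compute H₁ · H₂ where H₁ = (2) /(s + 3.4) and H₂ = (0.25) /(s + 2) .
Series: H = H₁ · H₂ = (n₁·n₂)/(d₁·d₂).
Num: n₁·n₂ = 0.5. Den: d₁·d₂ = s^2 + 5.4*s + 6.8.
H(s) = (0.5)/(s^2 + 5.4*s + 6.8)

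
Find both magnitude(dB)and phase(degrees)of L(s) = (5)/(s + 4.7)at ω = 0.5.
Substitute s = j*0.5: L(j0.5) = 1.05192 - 0.111907j.
|L| = 20*log₁₀(sqrt(Re²+Im²)) = 0.49 dB.
∠L = atan2(Im, Re) = -6.07°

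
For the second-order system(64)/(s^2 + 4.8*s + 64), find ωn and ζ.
Standard form: ωn²/(s²+2ζωn·s+ωn²).
const=64=ωn² → ωn=8, s coeff=4.8=2ζωn → ζ=0.3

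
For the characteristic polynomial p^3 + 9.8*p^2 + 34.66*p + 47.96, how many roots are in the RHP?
p^3 + 9.8*p^2 + 34.66*p + 47.96 = (p + 4.4)(p^2 + 5.4*p + 10.9). Poles: -2.7 + 1.9j, -2.7 - 1.9j, -4.4. RHP poles (Re>0): 0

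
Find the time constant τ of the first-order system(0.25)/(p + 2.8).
First-order system: τ = -1/pole. Pole = -2.8. τ = -1/(-2.8) = 0.3571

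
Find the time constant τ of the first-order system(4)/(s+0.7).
First-order system: τ = -1/pole. Pole = -0.7. τ = -1/(-0.7) = 1.429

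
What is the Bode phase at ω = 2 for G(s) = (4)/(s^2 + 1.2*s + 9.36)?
Substitute s = j*2: G(j2) = 0.621637 - 0.278345j.
∠G(j2) = atan2(Im, Re) = atan2(-0.278345, 0.621637) = -24.12°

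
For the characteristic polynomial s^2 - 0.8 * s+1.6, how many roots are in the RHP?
Poles: 0.4 + 1.2j, 0.4 - 1.2j. RHP poles (Re>0): 2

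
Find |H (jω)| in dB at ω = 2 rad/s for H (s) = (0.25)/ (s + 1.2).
Substitute s = j*2: H(j2) = 0.0551471 - 0.0919118j.
|H(j2)| = sqrt(Re² + Im²) = 0.1072.
20*log₁₀(0.1072) = -19.40 dB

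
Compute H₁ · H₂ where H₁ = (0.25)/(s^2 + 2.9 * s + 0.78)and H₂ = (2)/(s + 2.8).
Series: H = H₁ · H₂ = (n₁·n₂)/(d₁·d₂).
Num: n₁·n₂ = 0.5. Den: d₁·d₂ = s^3 + 5.7*s^2 + 8.9*s + 2.184.
H(s) = (0.5)/(s^3 + 5.7*s^2 + 8.9*s + 2.184)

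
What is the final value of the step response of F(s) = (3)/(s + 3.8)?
FVT: lim_{t→∞} y(t) = lim_{s→0} s*Y(s) where Y(s) = F(s)/s.
= lim_{s→0} F(s) = F(0) = num(0)/den(0) = 3/3.8 = 0.7895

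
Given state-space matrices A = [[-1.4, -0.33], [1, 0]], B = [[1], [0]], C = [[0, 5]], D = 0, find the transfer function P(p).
P(p) = C(pI - A)⁻¹B + D.
Characteristic polynomial det(pI - A) = p^2 + 1.4*p + 0.33.
Numerator from C·adj(pI-A)·B + D·det(pI-A) = 5.
P(p) = (5)/(p^2 + 1.4*p + 0.33)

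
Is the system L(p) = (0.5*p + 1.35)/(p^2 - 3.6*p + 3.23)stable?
Denominator: p^2 - 3.6*p + 3.23 = (p - 1.9)(p - 1.7). Poles: 1.7, 1.9. All Re(p)<0: No (unstable)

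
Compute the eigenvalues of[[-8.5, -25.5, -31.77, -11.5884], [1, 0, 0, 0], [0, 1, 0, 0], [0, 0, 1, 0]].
Eigenvalues solve det(λI - A) = 0.
Characteristic polynomial: λ^4 + 8.5*λ^3 + 25.5*λ^2 + 31.77*λ + 11.5884 = 0.
Factor: (λ + 0.6)(λ + 3.7)(λ^2 + 4.2*λ + 5.22) = 0.
Roots: -0.6, -2.1 + 0.9j, -2.1 - 0.9j, -3.7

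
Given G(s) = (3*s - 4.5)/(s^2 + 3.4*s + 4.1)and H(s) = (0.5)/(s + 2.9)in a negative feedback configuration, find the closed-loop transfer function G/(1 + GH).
Closed-loop T = G/(1+GH).
Numerator: G_num * H_den = 3*s^2 + 4.2*s - 13.05.
Denominator: G_den * H_den + G_num * H_num = (s^3 + 6.3*s^2 + 13.96*s + 11.89) + (1.5*s - 2.25) = s^3 + 6.3*s^2 + 15.46*s + 9.64.
T(s) = (3*s^2 + 4.2*s - 13.05)/(s^3 + 6.3*s^2 + 15.46*s + 9.64)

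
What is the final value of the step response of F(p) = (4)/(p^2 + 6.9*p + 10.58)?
FVT: lim_{t→∞} y(t) = lim_{p→0} p*Y(p) where Y(p) = F(p)/p.
= lim_{p→0} F(p) = F(0) = num(0)/den(0) = 4/10.58 = 0.3781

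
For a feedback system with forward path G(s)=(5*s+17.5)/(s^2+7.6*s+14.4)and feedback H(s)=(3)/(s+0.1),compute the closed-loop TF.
Closed-loop T = G/(1+GH).
Numerator: G_num * H_den = 5*s^2 + 18*s + 1.75.
Denominator: G_den * H_den + G_num * H_num = (s^3 + 7.7*s^2 + 15.16*s + 1.44) + (15*s + 52.5) = s^3 + 7.7*s^2 + 30.16*s + 53.94.
T(s) = (5*s^2 + 18*s + 1.75)/(s^3 + 7.7*s^2 + 30.16*s + 53.94)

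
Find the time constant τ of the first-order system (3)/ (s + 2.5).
First-order system: τ = -1/pole. Pole = -2.5. τ = -1/(-2.5) = 0.4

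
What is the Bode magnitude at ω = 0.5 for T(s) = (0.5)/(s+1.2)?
Substitute s = j*0.5: T(j0.5) = 0.35503 - 0.147929j.
|T(j0.5)| = sqrt(Re² + Im²) = 0.3846.
20*log₁₀(0.3846) = -8.30 dB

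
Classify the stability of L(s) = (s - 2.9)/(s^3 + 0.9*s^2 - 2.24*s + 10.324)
Denominator: s^3 + 0.9*s^2 - 2.24*s + 10.324 = (s + 2.9)(s^2 - 2*s + 3.56). Poles: -2.9, 1 + 1.6j, 1 - 1.6j. Unstable (2 pole(s) in RHP)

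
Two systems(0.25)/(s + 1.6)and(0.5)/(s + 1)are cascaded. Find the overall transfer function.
Series: H = H₁ · H₂ = (n₁·n₂)/(d₁·d₂).
Num: n₁·n₂ = 0.125. Den: d₁·d₂ = s^2 + 2.6*s + 1.6.
H(s) = (0.125)/(s^2 + 2.6*s + 1.6)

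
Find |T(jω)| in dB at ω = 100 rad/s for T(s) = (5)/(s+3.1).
Substitute s = j*100: T(j100) = 0.00154851 - 0.049952j.
|T(j100)| = sqrt(Re² + Im²) = 0.04998.
20*log₁₀(0.04998) = -26.02 dB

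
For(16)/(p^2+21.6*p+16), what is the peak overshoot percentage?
Standard form: ωn²/(p²+2ζωn·p+ωn²) → ωn = 4, ζ = 2.7.
ζ ≥ 1, so the response is non-oscillatory: peak overshoot = 0%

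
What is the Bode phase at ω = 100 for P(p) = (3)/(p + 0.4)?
Substitute p = j*100: P(j100) = 0.000119998 - 0.0299995j.
∠P(j100) = atan2(Im, Re) = atan2(-0.0299995, 0.000119998) = -89.77°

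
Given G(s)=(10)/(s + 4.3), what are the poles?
Set denominator = 0: s + 4.3 = 0 → Poles: -4.3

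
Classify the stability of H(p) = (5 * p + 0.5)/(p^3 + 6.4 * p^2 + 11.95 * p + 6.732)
Denominator: p^3 + 6.4*p^2 + 11.95*p + 6.732 = (p + 1.7)(p + 3.6)(p + 1.1). Poles: -1.1, -1.7, -3.6. Stable (all poles in LHP)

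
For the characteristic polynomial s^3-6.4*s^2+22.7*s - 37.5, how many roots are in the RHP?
s^3 - 6.4*s^2 + 22.7*s - 37.5 = (s - 3)(s^2 - 3.4*s + 12.5). Poles: 1.7 + 3.1j, 1.7 - 3.1j, 3. RHP poles (Re>0): 3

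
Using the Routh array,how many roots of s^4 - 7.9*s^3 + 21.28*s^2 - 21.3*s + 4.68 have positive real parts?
Routh array:
s^4: [1, 21.28, 4.68]; s^3: [-7.9, -21.3]; s^2: [18.5838, 4.68]; s^1: [-19.3105]; s^0: [4.68]
First column: [1, -7.9, 18.5838, -19.3105, 4.68]. Sign changes = RHP roots = 4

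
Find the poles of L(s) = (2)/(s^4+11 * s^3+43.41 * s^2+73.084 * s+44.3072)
Set denominator = 0: s^4 + 11*s^3 + 43.41*s^2 + 73.084*s + 44.3072 = (s + 2.8)(s + 2.3)(s + 1.6)(s + 4.3) = 0 → Poles: -1.6, -2.3, -2.8, -4.3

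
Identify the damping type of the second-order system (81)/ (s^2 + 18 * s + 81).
Standard form: ωn²/(s²+2ζωn·s+ωn²) gives ωn=9, ζ=1.
Critically damped (ζ = 1)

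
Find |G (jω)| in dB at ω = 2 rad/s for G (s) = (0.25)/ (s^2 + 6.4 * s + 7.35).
Substitute s = j*2: G(j2) = 0.00478401 - 0.0182792j.
|G(j2)| = sqrt(Re² + Im²) = 0.01889.
20*log₁₀(0.01889) = -34.47 dB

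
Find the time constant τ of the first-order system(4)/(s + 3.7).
First-order system: τ = -1/pole. Pole = -3.7. τ = -1/(-3.7) = 0.2703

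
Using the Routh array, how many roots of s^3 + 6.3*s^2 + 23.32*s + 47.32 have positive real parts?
Routh array:
s^3: [1, 23.32]; s^2: [6.3, 47.32]; s^1: [15.8089]; s^0: [47.32]
First column: [1, 6.3, 15.8089, 47.32]. Sign changes = RHP roots = 0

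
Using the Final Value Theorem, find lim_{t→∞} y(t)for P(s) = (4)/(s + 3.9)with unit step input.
FVT: lim_{t→∞} y(t) = lim_{s→0} s*Y(s) where Y(s) = P(s)/s.
= lim_{s→0} P(s) = P(0) = num(0)/den(0) = 4/3.9 = 1.026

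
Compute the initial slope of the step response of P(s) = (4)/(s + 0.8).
IVT: y'(0⁺) = lim_{s→∞} s²·Y(s) = lim_{s→∞} s·P(s).
deg(num) = 0, deg(den) = 1, relative degree = 1, so s·P(s) → (leading num)/(leading den) = 4/1 = 4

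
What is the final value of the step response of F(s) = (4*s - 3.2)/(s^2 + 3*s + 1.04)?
FVT: lim_{t→∞} y(t) = lim_{s→0} s*Y(s) where Y(s) = F(s)/s.
= lim_{s→0} F(s) = F(0) = num(0)/den(0) = -3.2/1.04 = -3.077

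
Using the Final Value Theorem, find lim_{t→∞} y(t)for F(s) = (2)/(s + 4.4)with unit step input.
FVT: lim_{t→∞} y(t) = lim_{s→0} s*Y(s) where Y(s) = F(s)/s.
= lim_{s→0} F(s) = F(0) = num(0)/den(0) = 2/4.4 = 0.4545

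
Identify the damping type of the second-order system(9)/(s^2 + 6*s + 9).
Standard form: ωn²/(s²+2ζωn·s+ωn²) gives ωn=3, ζ=1.
Critically damped (ζ = 1)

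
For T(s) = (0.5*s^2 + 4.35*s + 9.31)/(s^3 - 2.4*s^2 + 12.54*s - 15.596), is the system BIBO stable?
Denominator: s^3 - 2.4*s^2 + 12.54*s - 15.596 = (s - 1.4)(s^2 - s + 11.14). Poles: 0.5 + 3.3j, 0.5 - 3.3j, 1.4. All Re(p)<0: No (unstable)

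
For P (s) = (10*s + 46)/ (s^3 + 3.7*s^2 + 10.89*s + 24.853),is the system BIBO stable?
Denominator: s^3 + 3.7*s^2 + 10.89*s + 24.853 = (s + 2.9)(s^2 + 0.8*s + 8.57). Poles: -0.4 + 2.9j, -0.4 - 2.9j, -2.9. All Re(p)<0: Yes (stable)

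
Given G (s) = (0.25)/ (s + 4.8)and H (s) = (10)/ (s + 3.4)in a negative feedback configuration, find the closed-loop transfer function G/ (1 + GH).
Closed-loop T = G/(1+GH).
Numerator: G_num * H_den = 0.25*s + 0.85.
Denominator: G_den * H_den + G_num * H_num = (s^2 + 8.2*s + 16.32) + (2.5) = s^2 + 8.2*s + 18.82.
T(s) = (0.25*s + 0.85)/(s^2 + 8.2*s + 18.82)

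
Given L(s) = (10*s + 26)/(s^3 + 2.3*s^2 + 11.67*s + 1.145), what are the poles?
Set denominator = 0: s^3 + 2.3*s^2 + 11.67*s + 1.145 = (s + 0.1)(s^2 + 2.2*s + 11.45) = 0 → Poles: -0.1, -1.1 + 3.2j, -1.1 - 3.2j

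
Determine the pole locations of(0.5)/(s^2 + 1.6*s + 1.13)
Set denominator = 0: s^2 + 1.6*s + 1.13 = 0 → Poles: -0.8 + 0.7j, -0.8 - 0.7j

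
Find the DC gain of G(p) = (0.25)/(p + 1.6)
DC gain = G(0) = num(0)/den(0) = 0.25/1.6 = 0.1562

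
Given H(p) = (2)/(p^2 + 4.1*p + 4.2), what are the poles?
Set denominator = 0: p^2 + 4.1*p + 4.2 = (p + 2.1)(p + 2) = 0 → Poles: -2, -2.1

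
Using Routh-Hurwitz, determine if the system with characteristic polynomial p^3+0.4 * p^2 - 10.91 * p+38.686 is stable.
Routh array:
p^3: [1, -10.91]; p^2: [0.4, 38.686]; p^1: [-107.625]; p^0: [38.686]
First column: [1, 0.4, -107.625, 38.686]. Sign changes = 2.
No, unstable (2 RHP root(s))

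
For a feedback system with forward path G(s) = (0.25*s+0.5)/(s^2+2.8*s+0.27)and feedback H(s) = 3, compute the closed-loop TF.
Closed-loop T = G/(1+GH).
Numerator: G_num * H_den = 0.25*s + 0.5.
Denominator: G_den * H_den + G_num * H_num = (s^2 + 2.8*s + 0.27) + (0.75*s + 1.5) = s^2 + 3.55*s + 1.77.
T(s) = (0.25*s + 0.5)/(s^2 + 3.55*s + 1.77)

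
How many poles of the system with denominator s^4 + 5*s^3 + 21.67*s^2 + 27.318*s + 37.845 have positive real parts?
s^4 + 5*s^3 + 21.67*s^2 + 27.318*s + 37.845 = (s^2 + 1.2*s + 2.61)(s^2 + 3.8*s + 14.5). Poles: -0.6 + 1.5j, -0.6 - 1.5j, -1.9 + 3.3j, -1.9 - 3.3j. RHP poles (Re>0): 0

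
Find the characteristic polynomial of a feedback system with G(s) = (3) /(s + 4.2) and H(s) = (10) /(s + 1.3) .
Characteristic poly = G_den * H_den + G_num * H_num = (s^2 + 5.5*s + 5.46) + (30) = s^2 + 5.5*s + 35.46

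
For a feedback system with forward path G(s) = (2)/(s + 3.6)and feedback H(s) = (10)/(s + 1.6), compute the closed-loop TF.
Closed-loop T = G/(1+GH).
Numerator: G_num * H_den = 2*s + 3.2.
Denominator: G_den * H_den + G_num * H_num = (s^2 + 5.2*s + 5.76) + (20) = s^2 + 5.2*s + 25.76.
T(s) = (2*s + 3.2)/(s^2 + 5.2*s + 25.76)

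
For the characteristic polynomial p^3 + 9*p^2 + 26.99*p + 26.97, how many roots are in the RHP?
p^3 + 9*p^2 + 26.99*p + 26.97 = (p + 2.9)(p + 3)(p + 3.1). Poles: -2.9, -3, -3.1. RHP poles (Re>0): 0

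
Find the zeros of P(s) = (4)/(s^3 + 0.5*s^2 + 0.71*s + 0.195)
Numerator is a nonzero constant (4) → Zeros: none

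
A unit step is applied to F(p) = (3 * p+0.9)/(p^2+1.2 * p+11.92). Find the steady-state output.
FVT: lim_{t→∞} y(t) = lim_{p→0} p*Y(p) where Y(p) = F(p)/p.
= lim_{p→0} F(p) = F(0) = num(0)/den(0) = 0.9/11.92 = 0.0755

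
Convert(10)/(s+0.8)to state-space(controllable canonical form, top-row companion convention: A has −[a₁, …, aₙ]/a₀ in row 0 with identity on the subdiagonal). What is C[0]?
Reachable canonical form: C = numerator coefficients (right-aligned, zero-padded to length n).
num = 10, C = [[10]].
C[0] = 10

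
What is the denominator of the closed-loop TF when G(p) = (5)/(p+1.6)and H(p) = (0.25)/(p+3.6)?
Characteristic poly = G_den * H_den + G_num * H_num = (p^2 + 5.2*p + 5.76) + (1.25) = p^2 + 5.2*p + 7.01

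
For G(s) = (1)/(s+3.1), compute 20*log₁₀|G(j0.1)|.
Substitute s = j*0.1: G(j0.1) = 0.322245 - 0.010395j.
|G(j0.1)| = sqrt(Re² + Im²) = 0.3224.
20*log₁₀(0.3224) = -9.83 dB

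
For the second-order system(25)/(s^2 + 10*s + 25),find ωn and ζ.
Standard form: ωn²/(s²+2ζωn·s+ωn²).
const=25=ωn² → ωn=5, s coeff=10=2ζωn → ζ=1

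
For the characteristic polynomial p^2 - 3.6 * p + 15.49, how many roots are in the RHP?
Poles: 1.8 + 3.5j, 1.8 - 3.5j. RHP poles (Re>0): 2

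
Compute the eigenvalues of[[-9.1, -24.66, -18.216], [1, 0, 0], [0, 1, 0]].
Eigenvalues solve det(λI - A) = 0.
Characteristic polynomial: λ^3 + 9.1*λ^2 + 24.66*λ + 18.216 = 0.
Factor: (λ + 3.3)(λ + 1.2)(λ + 4.6) = 0.
Roots: -1.2, -3.3, -4.6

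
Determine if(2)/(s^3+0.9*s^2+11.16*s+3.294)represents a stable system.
Denominator: s^3 + 0.9*s^2 + 11.16*s + 3.294 = (s + 0.3)(s^2 + 0.6*s + 10.98). Poles: -0.3, -0.3 + 3.3j, -0.3 - 3.3j. All Re(p)<0: Yes (stable)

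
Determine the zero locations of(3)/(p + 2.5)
Numerator is a nonzero constant (3) → Zeros: none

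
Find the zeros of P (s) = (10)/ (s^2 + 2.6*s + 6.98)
Numerator is a nonzero constant (10) → Zeros: none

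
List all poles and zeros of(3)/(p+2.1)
Set denominator = 0: p + 2.1 = 0 → Poles: -2.1
Numerator is a nonzero constant (3) → Zeros: none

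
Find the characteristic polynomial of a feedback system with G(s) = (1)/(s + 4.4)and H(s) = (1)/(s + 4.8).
Characteristic poly = G_den * H_den + G_num * H_num = (s^2 + 9.2*s + 21.12) + (1) = s^2 + 9.2*s + 22.12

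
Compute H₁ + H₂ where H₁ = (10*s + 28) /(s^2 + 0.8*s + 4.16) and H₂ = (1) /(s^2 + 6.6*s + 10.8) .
Parallel: H = H₁ + H₂ = (n₁·d₂ + n₂·d₁)/(d₁·d₂).
n₁·d₂ = 10*s^3 + 94*s^2 + 292.8*s + 302.4. n₂·d₁ = s^2 + 0.8*s + 4.16. Sum = 10*s^3 + 95*s^2 + 293.6*s + 306.56. d₁·d₂ = s^4 + 7.4*s^3 + 20.24*s^2 + 36.096*s + 44.928.
H(s) = (10*s^3 + 95*s^2 + 293.6*s + 306.56)/(s^4 + 7.4*s^3 + 20.24*s^2 + 36.096*s + 44.928)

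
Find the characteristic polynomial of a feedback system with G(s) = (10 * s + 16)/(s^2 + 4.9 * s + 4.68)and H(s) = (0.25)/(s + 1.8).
Characteristic poly = G_den * H_den + G_num * H_num = (s^3 + 6.7*s^2 + 13.5*s + 8.424) + (2.5*s + 4) = s^3 + 6.7*s^2 + 16*s + 12.424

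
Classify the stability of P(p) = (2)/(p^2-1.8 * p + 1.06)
Denominator: p^2 - 1.8*p + 1.06. Poles: 0.9 + 0.5j, 0.9 - 0.5j. Unstable (2 pole(s) in RHP)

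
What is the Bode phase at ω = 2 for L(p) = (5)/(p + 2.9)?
Substitute p = j*2: L(j2) = 1.16841 - 0.805802j.
∠L(j2) = atan2(Im, Re) = atan2(-0.805802, 1.16841) = -34.59°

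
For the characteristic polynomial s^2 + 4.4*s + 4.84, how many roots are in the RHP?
s^2 + 4.4*s + 4.84 = (s + 2.2)(s + 2.2). Poles: -2.2, -2.2. RHP poles (Re>0): 0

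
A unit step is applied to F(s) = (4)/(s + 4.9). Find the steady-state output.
FVT: lim_{t→∞} y(t) = lim_{s→0} s*Y(s) where Y(s) = F(s)/s.
= lim_{s→0} F(s) = F(0) = num(0)/den(0) = 4/4.9 = 0.8163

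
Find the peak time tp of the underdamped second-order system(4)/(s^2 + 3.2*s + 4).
Standard form: ωn²/(s²+2ζωn·s+ωn²) → ωn = 2, ζ = 0.8.
ωd = ωn·√(1-ζ²) = 2·√(1-0.8²) = 1.2.
tp = π/ωd = π/1.2 = 2.618 s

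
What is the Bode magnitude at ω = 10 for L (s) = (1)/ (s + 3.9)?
Substitute s = j*10: L(j10) = 0.0338512 - 0.086798j.
|L(j10)| = sqrt(Re² + Im²) = 0.09317.
20*log₁₀(0.09317) = -20.61 dB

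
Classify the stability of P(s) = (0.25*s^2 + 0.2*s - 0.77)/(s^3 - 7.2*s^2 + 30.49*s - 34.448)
Denominator: s^3 - 7.2*s^2 + 30.49*s - 34.448 = (s - 1.6)(s^2 - 5.6*s + 21.53). Poles: 1.6, 2.8 + 3.7j, 2.8 - 3.7j. Unstable (3 pole(s) in RHP)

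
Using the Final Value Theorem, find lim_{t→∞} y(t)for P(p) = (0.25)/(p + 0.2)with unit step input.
FVT: lim_{t→∞} y(t) = lim_{p→0} p*Y(p) where Y(p) = P(p)/p.
= lim_{p→0} P(p) = P(0) = num(0)/den(0) = 0.25/0.2 = 1.25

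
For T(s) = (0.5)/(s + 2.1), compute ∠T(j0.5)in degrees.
Substitute s = j*0.5: T(j0.5) = 0.225322 - 0.0536481j.
∠T(j0.5) = atan2(Im, Re) = atan2(-0.0536481, 0.225322) = -13.39°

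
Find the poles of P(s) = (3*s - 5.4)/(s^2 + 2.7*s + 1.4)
Set denominator = 0: s^2 + 2.7*s + 1.4 = (s + 0.7)(s + 2) = 0 → Poles: -0.7, -2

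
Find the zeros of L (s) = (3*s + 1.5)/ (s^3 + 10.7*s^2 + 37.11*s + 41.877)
Set numerator = 0: 3*s + 1.5 = 0 → Zeros: -0.5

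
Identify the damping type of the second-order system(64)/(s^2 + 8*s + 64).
Standard form: ωn²/(s²+2ζωn·s+ωn²) gives ωn=8, ζ=0.5.
Underdamped (ζ = 0.5 < 1)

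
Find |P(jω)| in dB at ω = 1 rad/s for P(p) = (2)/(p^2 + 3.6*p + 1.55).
Substitute p = j*1: P(j1) = 0.0829406 - 0.542884j.
|P(j1)| = sqrt(Re² + Im²) = 0.5492.
20*log₁₀(0.5492) = -5.21 dB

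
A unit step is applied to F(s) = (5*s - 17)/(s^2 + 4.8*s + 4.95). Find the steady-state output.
FVT: lim_{t→∞} y(t) = lim_{s→0} s*Y(s) where Y(s) = F(s)/s.
= lim_{s→0} F(s) = F(0) = num(0)/den(0) = -17/4.95 = -3.434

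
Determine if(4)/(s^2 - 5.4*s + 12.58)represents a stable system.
Denominator: s^2 - 5.4*s + 12.58. Poles: 2.7 + 2.3j, 2.7 - 2.3j. All Re(p)<0: No (unstable)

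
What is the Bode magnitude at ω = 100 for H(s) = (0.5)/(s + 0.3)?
Substitute s = j*100: H(j100) = 1.49999e-05 - 0.00499996j.
|H(j100)| = sqrt(Re² + Im²) = 0.005.
20*log₁₀(0.005) = -46.02 dB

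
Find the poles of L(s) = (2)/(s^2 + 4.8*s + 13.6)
Set denominator = 0: s^2 + 4.8*s + 13.6 = 0 → Poles: -2.4 + 2.8j, -2.4 - 2.8j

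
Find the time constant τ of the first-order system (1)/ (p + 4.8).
First-order system: τ = -1/pole. Pole = -4.8. τ = -1/(-4.8) = 0.2083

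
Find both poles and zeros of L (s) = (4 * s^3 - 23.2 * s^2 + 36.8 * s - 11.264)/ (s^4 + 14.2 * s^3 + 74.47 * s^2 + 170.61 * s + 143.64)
Set denominator = 0: s^4 + 14.2*s^3 + 74.47*s^2 + 170.61*s + 143.64 = (s + 3.8)(s + 2.4)(s + 3.5)(s + 4.5) = 0 → Poles: -2.4, -3.5, -3.8, -4.5
Set numerator = 0: 4*s^3 - 23.2*s^2 + 36.8*s - 11.264 = 4*(s - 2.2)(s - 3.2)(s - 0.4) = 0 → Zeros: 0.4, 2.2, 3.2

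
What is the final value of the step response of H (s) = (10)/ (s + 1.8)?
FVT: lim_{t→∞} y(t) = lim_{s→0} s*Y(s) where Y(s) = H(s)/s.
= lim_{s→0} H(s) = H(0) = num(0)/den(0) = 10/1.8 = 5.556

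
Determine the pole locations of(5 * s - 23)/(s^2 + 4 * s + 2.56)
Set denominator = 0: s^2 + 4*s + 2.56 = (s + 0.8)(s + 3.2) = 0 → Poles: -0.8, -3.2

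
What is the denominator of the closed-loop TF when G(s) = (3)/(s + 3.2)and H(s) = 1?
Characteristic poly = G_den * H_den + G_num * H_num = (s + 3.2) + (3) = s + 6.2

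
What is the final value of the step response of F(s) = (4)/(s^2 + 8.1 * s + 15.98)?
FVT: lim_{t→∞} y(t) = lim_{s→0} s*Y(s) where Y(s) = F(s)/s.
= lim_{s→0} F(s) = F(0) = num(0)/den(0) = 4/15.98 = 0.2503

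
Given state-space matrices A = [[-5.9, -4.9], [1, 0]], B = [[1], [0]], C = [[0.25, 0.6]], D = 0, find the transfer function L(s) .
L(s) = C(sI - A)⁻¹B + D.
Characteristic polynomial det(sI - A) = s^2 + 5.9*s + 4.9.
Numerator from C·adj(sI-A)·B + D·det(sI-A) = 0.25*s + 0.6.
L(s) = (0.25*s + 0.6)/(s^2 + 5.9*s + 4.9)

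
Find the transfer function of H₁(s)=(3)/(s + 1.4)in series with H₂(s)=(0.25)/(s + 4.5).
Series: H = H₁ · H₂ = (n₁·n₂)/(d₁·d₂).
Num: n₁·n₂ = 0.75. Den: d₁·d₂ = s^2 + 5.9*s + 6.3.
H(s) = (0.75)/(s^2 + 5.9*s + 6.3)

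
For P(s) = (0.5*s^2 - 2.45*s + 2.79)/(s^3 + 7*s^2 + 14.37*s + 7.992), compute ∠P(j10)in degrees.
Substitute s = j*10: P(j10) = 0.0442603 - 0.0193641j.
∠P(j10) = atan2(Im, Re) = atan2(-0.0193641, 0.0442603) = -23.63° (principal value).
Summing the individual angle contributions Σ∠(j10 − zᵢ) − Σ∠(j10 − pₖ) over the 2 zero(s) and 3 pole(s), each followed continuously from ω = 0 (DC phase referenced to (−180°, 180°]), gives -383.63°, i.e. the principal value - 360°. Continuous Bode phase = -383.63°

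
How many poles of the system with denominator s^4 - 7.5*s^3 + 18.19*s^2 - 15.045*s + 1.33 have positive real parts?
s^4 - 7.5*s^3 + 18.19*s^2 - 15.045*s + 1.33 = (s - 1.9)(s - 2)(s - 0.1)(s - 3.5). Poles: 0.1, 1.9, 2, 3.5. RHP poles (Re>0): 4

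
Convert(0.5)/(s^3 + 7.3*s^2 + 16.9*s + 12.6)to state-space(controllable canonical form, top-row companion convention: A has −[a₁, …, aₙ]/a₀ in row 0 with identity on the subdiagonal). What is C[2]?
Reachable canonical form: C = numerator coefficients (right-aligned, zero-padded to length n).
num = 0.5, C = [[0, 0, 0.5]].
C[2] = 0.5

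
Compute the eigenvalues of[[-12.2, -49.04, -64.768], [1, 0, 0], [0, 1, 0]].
Eigenvalues solve det(λI - A) = 0.
Characteristic polynomial: λ^3 + 12.2*λ^2 + 49.04*λ + 64.768 = 0.
Factor: (λ + 4.4)(λ + 4.6)(λ + 3.2) = 0.
Roots: -3.2, -4.4, -4.6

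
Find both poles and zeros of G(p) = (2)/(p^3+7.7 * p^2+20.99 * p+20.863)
Set denominator = 0: p^3 + 7.7*p^2 + 20.99*p + 20.863 = (p + 3.1)(p^2 + 4.6*p + 6.73) = 0 → Poles: -2.3 + 1.2j, -2.3 - 1.2j, -3.1
Numerator is a nonzero constant (2) → Zeros: none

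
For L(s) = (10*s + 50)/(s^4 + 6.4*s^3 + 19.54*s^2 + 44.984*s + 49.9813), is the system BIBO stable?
Denominator: s^4 + 6.4*s^3 + 19.54*s^2 + 44.984*s + 49.9813 = (s + 3.1)(s + 2.3)(s^2 + s + 7.01). Poles: -0.5 + 2.6j, -0.5 - 2.6j, -2.3, -3.1. All Re(p)<0: Yes (stable)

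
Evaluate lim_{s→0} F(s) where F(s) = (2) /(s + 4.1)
DC gain = F(0) = num(0)/den(0) = 2/4.1 = 0.4878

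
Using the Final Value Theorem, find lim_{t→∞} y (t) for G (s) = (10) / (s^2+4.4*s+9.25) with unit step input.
FVT: lim_{t→∞} y(t) = lim_{s→0} s*Y(s) where Y(s) = G(s)/s.
= lim_{s→0} G(s) = G(0) = num(0)/den(0) = 10/9.25 = 1.081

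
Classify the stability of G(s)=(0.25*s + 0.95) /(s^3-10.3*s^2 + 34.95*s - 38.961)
Denominator: s^3 - 10.3*s^2 + 34.95*s - 38.961 = (s - 3.9)(s - 2.7)(s - 3.7). Poles: 2.7, 3.7, 3.9. Unstable (3 pole(s) in RHP)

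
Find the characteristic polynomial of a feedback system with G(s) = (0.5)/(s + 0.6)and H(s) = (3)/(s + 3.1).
Characteristic poly = G_den * H_den + G_num * H_num = (s^2 + 3.7*s + 1.86) + (1.5) = s^2 + 3.7*s + 3.36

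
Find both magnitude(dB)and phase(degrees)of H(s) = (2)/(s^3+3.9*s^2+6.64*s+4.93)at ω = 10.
Substitute s = j*10: H(j10) = -0.000755122 + 0.00183079j.
|H| = 20*log₁₀(sqrt(Re²+Im²)) = -54.06 dB.
∠H = atan2(Im, Re) = 112.41° (principal value).
Summing the individual angle contributions Σ∠(j10 − zᵢ) − Σ∠(j10 − pₖ) over the 0 zero(s) and 3 pole(s), each followed continuously from ω = 0 (DC phase referenced to (−180°, 180°]), gives -247.59°, i.e. the principal value - 360°. Continuous Bode phase = -247.59°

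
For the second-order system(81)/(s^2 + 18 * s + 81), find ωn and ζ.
Standard form: ωn²/(s²+2ζωn·s+ωn²).
const=81=ωn² → ωn=9, s coeff=18=2ζωn → ζ=1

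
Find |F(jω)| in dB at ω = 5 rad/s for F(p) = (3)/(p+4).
Substitute p = j*5: F(j5) = 0.292683 - 0.365854j.
|F(j5)| = sqrt(Re² + Im²) = 0.4685.
20*log₁₀(0.4685) = -6.59 dB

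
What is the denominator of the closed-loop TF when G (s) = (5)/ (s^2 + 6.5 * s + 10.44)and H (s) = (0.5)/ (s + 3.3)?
Characteristic poly = G_den * H_den + G_num * H_num = (s^3 + 9.8*s^2 + 31.89*s + 34.452) + (2.5) = s^3 + 9.8*s^2 + 31.89*s + 36.952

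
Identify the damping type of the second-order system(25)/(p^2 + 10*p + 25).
Standard form: ωn²/(p²+2ζωn·p+ωn²) gives ωn=5, ζ=1.
Critically damped (ζ = 1)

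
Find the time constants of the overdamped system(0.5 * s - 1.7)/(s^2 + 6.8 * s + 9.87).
Overdamped: real poles at -2.1, -4.7. τ = -1/pole → τ₁ = 0.4762, τ₂ = 0.2128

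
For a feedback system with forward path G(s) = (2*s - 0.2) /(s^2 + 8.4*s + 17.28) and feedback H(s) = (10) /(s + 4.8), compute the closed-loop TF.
Closed-loop T = G/(1+GH).
Numerator: G_num * H_den = 2*s^2 + 9.4*s - 0.96.
Denominator: G_den * H_den + G_num * H_num = (s^3 + 13.2*s^2 + 57.6*s + 82.944) + (20*s - 2) = s^3 + 13.2*s^2 + 77.6*s + 80.944.
T(s) = (2*s^2 + 9.4*s - 0.96)/(s^3 + 13.2*s^2 + 77.6*s + 80.944)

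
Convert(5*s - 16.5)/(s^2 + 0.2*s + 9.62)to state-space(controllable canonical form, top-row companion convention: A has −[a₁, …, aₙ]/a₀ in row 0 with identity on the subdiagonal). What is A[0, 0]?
Reachable canonical form for den = s^2 + 0.2*s + 9.62: top row of A = -[a₁,a₂,...,aₙ]/a₀, ones on the subdiagonal, zeros elsewhere.
A = [[-0.2, -9.62], [1, 0]].
A[0,0] = -0.2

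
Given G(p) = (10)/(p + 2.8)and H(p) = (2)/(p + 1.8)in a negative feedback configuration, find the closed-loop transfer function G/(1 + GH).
Closed-loop T = G/(1+GH).
Numerator: G_num * H_den = 10*p + 18.
Denominator: G_den * H_den + G_num * H_num = (p^2 + 4.6*p + 5.04) + (20) = p^2 + 4.6*p + 25.04.
T(p) = (10*p + 18)/(p^2 + 4.6*p + 25.04)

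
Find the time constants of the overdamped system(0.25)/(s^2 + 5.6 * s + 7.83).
Overdamped: real poles at -2.7, -2.9. τ = -1/pole → τ₁ = 0.3704, τ₂ = 0.3448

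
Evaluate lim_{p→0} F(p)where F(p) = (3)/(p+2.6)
DC gain = F(0) = num(0)/den(0) = 3/2.6 = 1.154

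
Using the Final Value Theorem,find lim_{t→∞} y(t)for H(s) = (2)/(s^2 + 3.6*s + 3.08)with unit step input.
FVT: lim_{t→∞} y(t) = lim_{s→0} s*Y(s) where Y(s) = H(s)/s.
= lim_{s→0} H(s) = H(0) = num(0)/den(0) = 2/3.08 = 0.6494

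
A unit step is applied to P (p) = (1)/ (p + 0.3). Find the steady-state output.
FVT: lim_{t→∞} y(t) = lim_{p→0} p*Y(p) where Y(p) = P(p)/p.
= lim_{p→0} P(p) = P(0) = num(0)/den(0) = 1/0.3 = 3.333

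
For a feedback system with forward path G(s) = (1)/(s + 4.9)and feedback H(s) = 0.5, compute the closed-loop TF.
Closed-loop T = G/(1+GH).
Numerator: G_num * H_den = 1.
Denominator: G_den * H_den + G_num * H_num = (s + 4.9) + (0.5) = s + 5.4.
T(s) = (1)/(s + 5.4)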